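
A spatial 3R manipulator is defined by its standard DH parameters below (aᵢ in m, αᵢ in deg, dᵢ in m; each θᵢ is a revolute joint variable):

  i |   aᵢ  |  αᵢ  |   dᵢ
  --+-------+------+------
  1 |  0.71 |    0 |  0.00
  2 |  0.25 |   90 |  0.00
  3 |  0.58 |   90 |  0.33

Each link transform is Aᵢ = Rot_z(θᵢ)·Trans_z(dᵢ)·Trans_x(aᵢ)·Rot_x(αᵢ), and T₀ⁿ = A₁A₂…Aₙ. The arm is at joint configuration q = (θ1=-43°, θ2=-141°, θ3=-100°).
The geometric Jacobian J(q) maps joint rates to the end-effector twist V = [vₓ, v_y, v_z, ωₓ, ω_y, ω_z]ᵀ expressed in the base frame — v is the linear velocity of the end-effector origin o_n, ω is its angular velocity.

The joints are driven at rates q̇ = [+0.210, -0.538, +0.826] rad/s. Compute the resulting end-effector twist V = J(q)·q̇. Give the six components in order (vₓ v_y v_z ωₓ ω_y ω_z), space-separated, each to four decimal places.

-0.2576 0.1833 -0.0832 0.0576 0.8240 -0.3280

o_n = [0.3934, -0.1446, -0.5712]
J₁: ẑ×o_n = [0.1446, 0.3934, -0.0000], ω = ẑ
J2: z=[0.0000, 0.0000, 1.0000] o=[0.5193, -0.4842, 0.0000] → [-0.3396, -0.1259, 0.0000, 0.0000, 0.0000, 1.0000]
J3: z=[0.0698, 0.9976, 0.0000] o=[0.2699, -0.4668, 0.0000] → [-0.5698, 0.0398, -0.1007, 0.0698, 0.9976, 0.0000]
V = J·q̇ = [-0.2576, 0.1833, -0.0832, 0.0576, 0.8240, -0.3280]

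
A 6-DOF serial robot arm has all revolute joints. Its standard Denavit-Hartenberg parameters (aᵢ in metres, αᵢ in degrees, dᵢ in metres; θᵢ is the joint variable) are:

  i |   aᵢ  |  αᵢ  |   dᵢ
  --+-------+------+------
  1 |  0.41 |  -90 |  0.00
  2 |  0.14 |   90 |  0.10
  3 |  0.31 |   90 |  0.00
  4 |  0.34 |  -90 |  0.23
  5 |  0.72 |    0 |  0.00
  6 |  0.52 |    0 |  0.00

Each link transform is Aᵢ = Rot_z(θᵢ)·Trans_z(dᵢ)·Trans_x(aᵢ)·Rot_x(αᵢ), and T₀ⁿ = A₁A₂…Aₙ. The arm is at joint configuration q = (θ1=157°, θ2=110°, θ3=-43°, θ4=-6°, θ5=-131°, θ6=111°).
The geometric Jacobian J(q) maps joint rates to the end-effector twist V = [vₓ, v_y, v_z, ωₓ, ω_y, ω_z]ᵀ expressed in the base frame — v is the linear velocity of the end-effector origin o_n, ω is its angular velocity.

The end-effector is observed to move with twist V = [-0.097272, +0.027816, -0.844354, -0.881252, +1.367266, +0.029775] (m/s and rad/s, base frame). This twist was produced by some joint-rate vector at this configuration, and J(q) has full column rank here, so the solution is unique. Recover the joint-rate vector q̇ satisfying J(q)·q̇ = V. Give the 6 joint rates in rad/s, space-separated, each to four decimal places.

o_n = [0.0574, 1.1150, 0.0342]
J₁: ẑ×o_n = [-1.1150, 0.0574, 0.0000], ω = ẑ
J2: z=[-0.3907, -0.9205, 0.0000] o=[-0.3774, 0.1602, 0.0000] → [-0.0315, 0.0134, 0.0272, -0.3907, -0.9205, 0.0000]
J3: z=[-0.8650, 0.3672, -0.3420] o=[-0.3724, 0.0494, -0.1316] → [0.4253, -0.0036, -1.0795, -0.8650, 0.3672, -0.3420]
J4: z=[0.0710, 0.7644, 0.6409] o=[-0.2184, 0.2138, -0.3446] → [-0.2880, 0.1498, -0.1468, 0.0710, 0.7644, 0.6409]
J5: z=[-0.8083, 0.4206, -0.4120] o=[-0.0034, 0.5557, -0.4174] → [0.4204, 0.3401, -0.4776, -0.8083, 0.4206, -0.4120]
J6: z=[-0.8083, 0.4206, -0.4120] o=[-0.2408, 0.7402, 0.2368] → [0.0692, -0.2866, -0.4284, -0.8083, 0.4206, -0.4120]
q̇ = J⁺·V = [0.2860, -0.5090, 0.2490, 0.4460, 0.4310, 0.6780]

0.2860 -0.5090 0.2490 0.4460 0.4310 0.6780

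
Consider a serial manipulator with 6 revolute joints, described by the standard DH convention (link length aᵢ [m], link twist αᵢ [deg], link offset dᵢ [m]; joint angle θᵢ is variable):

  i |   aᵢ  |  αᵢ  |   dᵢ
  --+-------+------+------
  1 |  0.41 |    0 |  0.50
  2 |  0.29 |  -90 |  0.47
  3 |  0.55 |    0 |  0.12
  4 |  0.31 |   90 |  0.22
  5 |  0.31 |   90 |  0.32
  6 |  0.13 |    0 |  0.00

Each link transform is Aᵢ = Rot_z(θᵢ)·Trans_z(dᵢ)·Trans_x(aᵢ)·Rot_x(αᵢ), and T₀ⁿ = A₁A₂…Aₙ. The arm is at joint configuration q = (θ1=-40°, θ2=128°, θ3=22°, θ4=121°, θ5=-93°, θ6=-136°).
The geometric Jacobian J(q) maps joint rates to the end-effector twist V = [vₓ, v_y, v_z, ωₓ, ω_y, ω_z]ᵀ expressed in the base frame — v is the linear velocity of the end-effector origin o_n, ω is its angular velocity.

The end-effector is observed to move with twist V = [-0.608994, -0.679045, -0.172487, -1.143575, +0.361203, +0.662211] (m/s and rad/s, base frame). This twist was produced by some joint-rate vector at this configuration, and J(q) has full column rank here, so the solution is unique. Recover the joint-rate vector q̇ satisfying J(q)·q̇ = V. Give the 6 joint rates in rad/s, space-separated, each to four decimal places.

-0.0250 0.8760 0.4980 0.6500 0.3440 0.1430

o_n = [0.2148, 0.4400, 0.4008]
J₁: ẑ×o_n = [-0.4400, 0.2148, 0.0000], ω = ẑ
J2: z=[0.0000, 0.0000, 1.0000] o=[0.3141, -0.2635, 0.5000] → [-0.7036, -0.0993, 0.0000, 0.0000, 0.0000, 1.0000]
J3: z=[-0.9994, 0.0349, 0.0000] o=[0.3242, 0.0263, 0.9700] → [-0.0199, -0.5689, -0.4097, -0.9994, 0.0349, 0.0000]
J4: z=[-0.9994, 0.0349, 0.0000] o=[0.2221, 0.5401, 0.7640] → [-0.0127, -0.3630, 0.1003, -0.9994, 0.0349, 0.0000]
J5: z=[0.0210, 0.6014, -0.7986] o=[-0.0064, 0.3004, 0.5774] → [0.0053, -0.1729, -0.1301, 0.0210, 0.6014, -0.7986]
J6: z=[-0.0245, 0.7989, 0.6010] o=[0.3101, 0.4950, 0.3316] → [0.0883, -0.0556, 0.0775, -0.0245, 0.7989, 0.6010]
q̇ = J⁺·V = [-0.0250, 0.8760, 0.4980, 0.6500, 0.3440, 0.1430]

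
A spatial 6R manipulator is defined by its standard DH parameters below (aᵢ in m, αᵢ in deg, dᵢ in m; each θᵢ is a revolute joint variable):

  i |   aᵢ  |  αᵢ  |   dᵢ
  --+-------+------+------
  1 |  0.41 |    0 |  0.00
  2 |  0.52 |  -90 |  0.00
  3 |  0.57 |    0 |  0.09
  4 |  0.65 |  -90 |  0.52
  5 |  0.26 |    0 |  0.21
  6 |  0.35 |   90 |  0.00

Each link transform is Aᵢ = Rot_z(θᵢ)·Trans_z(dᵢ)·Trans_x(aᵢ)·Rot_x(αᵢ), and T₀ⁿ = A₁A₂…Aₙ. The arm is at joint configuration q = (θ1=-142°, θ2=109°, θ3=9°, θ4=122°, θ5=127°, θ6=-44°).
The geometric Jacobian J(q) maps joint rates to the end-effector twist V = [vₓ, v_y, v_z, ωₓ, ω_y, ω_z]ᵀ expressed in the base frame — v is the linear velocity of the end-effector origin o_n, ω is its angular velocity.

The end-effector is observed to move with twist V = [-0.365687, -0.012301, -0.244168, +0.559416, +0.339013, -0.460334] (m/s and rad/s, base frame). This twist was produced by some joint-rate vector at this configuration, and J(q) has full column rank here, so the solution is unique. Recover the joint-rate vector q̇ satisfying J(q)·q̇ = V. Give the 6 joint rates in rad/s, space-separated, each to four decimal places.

o_n = [0.1872, -0.5183, -0.3561]
J₁: ẑ×o_n = [0.5183, 0.1872, -0.0000], ω = ẑ
J2: z=[0.0000, 0.0000, 1.0000] o=[-0.3231, -0.2524, 0.0000] → [0.2658, 0.5103, -0.0000, 0.0000, 0.0000, 1.0000]
J3: z=[0.5446, 0.8387, 0.0000] o=[0.1130, -0.5356, 0.0000] → [-0.2986, 0.1939, -0.0527, 0.5446, 0.8387, 0.0000]
J4: z=[0.5446, 0.8387, 0.0000] o=[0.6342, -0.7668, -0.0892] → [-0.2238, 0.1454, 0.5103, 0.5446, 0.8387, 0.0000]
J5: z=[-0.6330, 0.4110, 0.6561] o=[0.5598, -0.0984, -0.5797] → [0.3674, -0.1029, 0.4189, -0.6330, 0.4110, 0.6561]
J6: z=[-0.6330, 0.4110, 0.6561] o=[0.3999, -0.2421, -0.3239] → [0.1679, -0.1599, 0.2622, -0.6330, 0.4110, 0.6561]
q̇ = J⁺·V = [0.1570, -0.3700, 0.6450, -0.0560, -0.5280, 0.1510]

0.1570 -0.3700 0.6450 -0.0560 -0.5280 0.1510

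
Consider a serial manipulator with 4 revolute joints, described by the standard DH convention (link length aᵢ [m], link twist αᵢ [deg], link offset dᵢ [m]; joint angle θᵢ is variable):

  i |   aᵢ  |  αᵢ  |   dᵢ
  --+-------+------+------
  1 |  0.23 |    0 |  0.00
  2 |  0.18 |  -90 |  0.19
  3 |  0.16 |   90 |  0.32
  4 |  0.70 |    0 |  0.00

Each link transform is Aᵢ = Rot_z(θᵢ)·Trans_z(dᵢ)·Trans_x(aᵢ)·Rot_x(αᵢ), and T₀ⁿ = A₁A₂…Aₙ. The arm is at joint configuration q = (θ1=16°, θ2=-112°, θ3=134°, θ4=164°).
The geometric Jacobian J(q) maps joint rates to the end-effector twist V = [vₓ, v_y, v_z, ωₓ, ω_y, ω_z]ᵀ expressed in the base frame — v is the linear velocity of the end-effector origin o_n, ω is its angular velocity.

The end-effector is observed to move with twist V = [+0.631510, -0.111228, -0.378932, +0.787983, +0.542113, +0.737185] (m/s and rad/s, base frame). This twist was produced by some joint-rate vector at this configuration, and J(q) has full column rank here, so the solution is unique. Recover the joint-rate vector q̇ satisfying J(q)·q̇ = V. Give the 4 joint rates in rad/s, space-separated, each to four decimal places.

o_n = [0.6752, -0.5236, 0.5589]
J₁: ẑ×o_n = [0.5236, 0.6752, -0.0000], ω = ẑ
J2: z=[0.0000, 0.0000, 1.0000] o=[0.2211, 0.0634, 0.0000] → [0.5870, 0.4541, -0.0000, 0.0000, 0.0000, 1.0000]
J3: z=[0.9945, -0.1045, 0.0000] o=[0.2023, -0.1156, 0.1900] → [-0.0386, -0.3669, -0.3563, 0.9945, -0.1045, 0.0000]
J4: z=[-0.0752, -0.7154, -0.6947] o=[0.5321, -0.0385, 0.0749] → [-0.6832, -0.0630, 0.1388, -0.0752, -0.7154, -0.6947]
q̇ = J⁺·V = [0.1760, -0.0390, 0.7270, -0.8640]

0.1760 -0.0390 0.7270 -0.8640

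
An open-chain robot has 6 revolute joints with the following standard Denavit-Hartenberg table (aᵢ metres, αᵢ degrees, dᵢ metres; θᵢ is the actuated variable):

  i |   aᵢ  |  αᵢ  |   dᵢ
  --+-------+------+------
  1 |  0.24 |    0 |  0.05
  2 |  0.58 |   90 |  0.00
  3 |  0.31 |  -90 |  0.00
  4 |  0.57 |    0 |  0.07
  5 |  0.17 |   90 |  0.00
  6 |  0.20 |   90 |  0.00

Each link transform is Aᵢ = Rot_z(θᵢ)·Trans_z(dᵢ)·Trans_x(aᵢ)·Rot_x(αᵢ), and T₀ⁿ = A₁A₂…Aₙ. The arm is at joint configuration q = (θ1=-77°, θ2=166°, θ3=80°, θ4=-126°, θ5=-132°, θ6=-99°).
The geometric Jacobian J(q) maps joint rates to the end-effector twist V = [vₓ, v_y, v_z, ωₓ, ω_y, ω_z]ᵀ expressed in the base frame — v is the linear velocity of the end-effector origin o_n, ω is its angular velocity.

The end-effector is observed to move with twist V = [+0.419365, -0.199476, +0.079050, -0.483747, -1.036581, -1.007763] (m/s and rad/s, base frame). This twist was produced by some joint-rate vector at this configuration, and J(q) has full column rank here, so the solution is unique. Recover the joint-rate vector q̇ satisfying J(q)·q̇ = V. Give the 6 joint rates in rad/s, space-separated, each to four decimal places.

-0.7080 0.3970 -0.6500 0.5180 0.3900 -0.8870

o_n = [0.3915, 0.4566, -0.0252]
J₁: ẑ×o_n = [-0.4566, 0.3915, 0.0000], ω = ẑ
J2: z=[0.0000, 0.0000, 1.0000] o=[0.0540, -0.2338, 0.0500] → [-0.6905, 0.3376, 0.0000, 0.0000, 0.0000, 1.0000]
J3: z=[0.9998, -0.0175, 0.0000] o=[0.0641, 0.3461, 0.0500] → [0.0013, 0.0752, 0.1162, 0.9998, -0.0175, 0.0000]
J4: z=[-0.0172, -0.9847, 0.1736] o=[0.0651, 0.3999, 0.3553] → [0.3648, 0.0502, 0.3205, -0.0172, -0.9847, 0.1736]
J5: z=[-0.0172, -0.9847, 0.1736] o=[0.5239, 0.2647, 0.0375] → [0.0284, -0.0241, -0.1336, -0.0172, -0.9847, 0.1736]
J6: z=[-0.2049, 0.1735, 0.9633] o=[0.3575, 0.2615, 0.0027] → [-0.1928, 0.0270, -0.0459, -0.2049, 0.1735, 0.9633]
q̇ = J⁺·V = [-0.7080, 0.3970, -0.6500, 0.5180, 0.3900, -0.8870]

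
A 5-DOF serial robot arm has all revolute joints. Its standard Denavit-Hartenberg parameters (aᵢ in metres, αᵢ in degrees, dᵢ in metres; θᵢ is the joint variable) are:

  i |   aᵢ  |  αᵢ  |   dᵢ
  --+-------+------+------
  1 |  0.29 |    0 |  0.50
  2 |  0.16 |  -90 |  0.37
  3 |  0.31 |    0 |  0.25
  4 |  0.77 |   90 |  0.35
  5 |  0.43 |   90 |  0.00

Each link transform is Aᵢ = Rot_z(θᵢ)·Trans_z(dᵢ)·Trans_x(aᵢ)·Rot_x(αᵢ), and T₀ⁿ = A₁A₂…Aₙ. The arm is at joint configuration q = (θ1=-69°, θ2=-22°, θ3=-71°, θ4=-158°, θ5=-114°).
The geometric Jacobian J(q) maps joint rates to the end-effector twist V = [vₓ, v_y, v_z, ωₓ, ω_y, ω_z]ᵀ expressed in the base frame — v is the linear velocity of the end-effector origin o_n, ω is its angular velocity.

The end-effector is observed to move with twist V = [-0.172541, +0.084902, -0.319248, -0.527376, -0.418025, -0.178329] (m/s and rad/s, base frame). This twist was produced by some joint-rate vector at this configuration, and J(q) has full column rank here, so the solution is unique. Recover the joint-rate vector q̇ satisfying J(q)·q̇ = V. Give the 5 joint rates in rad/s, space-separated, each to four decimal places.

o_n = [0.3133, -0.1449, 0.7140]
J₁: ẑ×o_n = [0.1449, 0.3133, -0.0000], ω = ẑ
J2: z=[0.0000, 0.0000, 1.0000] o=[0.1039, -0.2707, 0.5000] → [-0.1259, 0.2094, 0.0000, 0.0000, 0.0000, 1.0000]
J3: z=[0.9998, -0.0175, 0.0000] o=[0.1011, -0.4307, 0.8700] → [0.0027, 0.1560, 0.2895, 0.9998, -0.0175, 0.0000]
J4: z=[0.9998, -0.0175, 0.0000] o=[0.3493, -0.5360, 1.1631] → [0.0078, 0.4491, 0.3904, 0.9998, -0.0175, 0.0000]
J5: z=[-0.0132, -0.7546, -0.6561] o=[0.7081, -0.0370, 0.5820] → [-0.1704, 0.2607, -0.2965, -0.0132, -0.7546, -0.6561]
q̇ = J⁺·V = [-0.1860, 0.3790, -0.5110, -0.0090, 0.5660]

-0.1860 0.3790 -0.5110 -0.0090 0.5660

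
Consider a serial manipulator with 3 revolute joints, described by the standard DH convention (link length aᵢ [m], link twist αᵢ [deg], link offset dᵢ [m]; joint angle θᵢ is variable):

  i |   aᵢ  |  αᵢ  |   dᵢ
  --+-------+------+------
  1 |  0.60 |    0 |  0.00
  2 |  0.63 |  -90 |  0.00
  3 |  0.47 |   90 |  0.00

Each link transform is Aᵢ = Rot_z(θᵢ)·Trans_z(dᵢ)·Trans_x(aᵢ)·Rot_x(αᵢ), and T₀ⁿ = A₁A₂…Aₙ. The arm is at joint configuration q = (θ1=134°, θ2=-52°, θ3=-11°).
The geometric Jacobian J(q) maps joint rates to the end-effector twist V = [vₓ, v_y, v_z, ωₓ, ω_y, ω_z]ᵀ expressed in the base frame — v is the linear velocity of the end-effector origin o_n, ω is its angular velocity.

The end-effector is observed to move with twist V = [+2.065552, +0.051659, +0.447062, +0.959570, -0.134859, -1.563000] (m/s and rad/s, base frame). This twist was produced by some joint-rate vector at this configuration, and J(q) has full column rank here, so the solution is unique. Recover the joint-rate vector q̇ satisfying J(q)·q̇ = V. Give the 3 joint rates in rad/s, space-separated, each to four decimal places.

o_n = [-0.2649, 1.5123, 0.0897]
J₁: ẑ×o_n = [-1.5123, -0.2649, 0.0000], ω = ẑ
J2: z=[0.0000, 0.0000, 1.0000] o=[-0.4168, 0.4316, 0.0000] → [-1.0807, 0.1519, 0.0000, 0.0000, 0.0000, 1.0000]
J3: z=[-0.9903, 0.1392, 0.0000] o=[-0.3291, 1.0555, 0.0000] → [0.0125, 0.0888, -0.4614, -0.9903, 0.1392, 0.0000]
q̇ = J⁺·V = [-0.9000, -0.6630, -0.9690]

-0.9000 -0.6630 -0.9690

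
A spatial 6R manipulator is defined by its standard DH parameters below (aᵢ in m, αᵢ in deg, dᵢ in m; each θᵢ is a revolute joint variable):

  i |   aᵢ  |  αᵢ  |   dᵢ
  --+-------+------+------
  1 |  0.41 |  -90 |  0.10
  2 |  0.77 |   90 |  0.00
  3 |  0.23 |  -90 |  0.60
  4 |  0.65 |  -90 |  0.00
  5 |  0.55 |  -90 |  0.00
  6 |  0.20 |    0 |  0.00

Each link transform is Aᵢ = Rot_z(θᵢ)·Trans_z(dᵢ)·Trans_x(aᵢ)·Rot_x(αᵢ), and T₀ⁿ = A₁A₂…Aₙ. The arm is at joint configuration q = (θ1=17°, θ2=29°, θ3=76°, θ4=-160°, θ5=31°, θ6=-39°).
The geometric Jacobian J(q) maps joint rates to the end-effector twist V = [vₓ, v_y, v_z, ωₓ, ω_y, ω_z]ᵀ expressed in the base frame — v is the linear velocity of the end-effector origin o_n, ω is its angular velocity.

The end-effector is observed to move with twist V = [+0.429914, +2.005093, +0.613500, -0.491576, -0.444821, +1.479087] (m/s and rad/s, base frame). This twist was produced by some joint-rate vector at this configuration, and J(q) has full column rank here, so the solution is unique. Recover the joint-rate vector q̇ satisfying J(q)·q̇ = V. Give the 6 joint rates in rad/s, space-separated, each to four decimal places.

o_n = [1.9623, -0.4112, 0.6656]
J₁: ẑ×o_n = [0.4112, 1.9623, -0.0000], ω = ẑ
J2: z=[-0.2924, 0.9563, 0.0000] o=[0.3921, 0.1199, 0.1000] → [0.5409, 0.1654, -1.3464, -0.2924, 0.9563, 0.0000]
J3: z=[0.4636, 0.1417, 0.8746] o=[1.0361, 0.3168, -0.2733] → [0.7698, 0.3748, -0.4688, 0.4636, 0.1417, 0.8746]
J4: z=[-0.8823, -0.0168, 0.4704] o=[1.2956, 0.6295, 0.2245] → [0.4821, 0.7028, 0.9293, -0.8823, -0.0168, 0.4704]
J5: z=[0.4078, 0.4717, 0.7818] o=[1.4483, 0.0564, 0.4906] → [0.4481, 0.3304, -0.4332, 0.4078, 0.4717, 0.7818]
J6: z=[0.6352, 0.4684, -0.6141] o=[1.8091, -0.3544, 0.5503] → [0.0192, -0.1673, -0.1078, 0.6352, 0.4684, -0.6141]
q̇ = J⁺·V = [0.8580, -0.2520, 0.0190, 0.3040, 0.1410, -0.5720]

0.8580 -0.2520 0.0190 0.3040 0.1410 -0.5720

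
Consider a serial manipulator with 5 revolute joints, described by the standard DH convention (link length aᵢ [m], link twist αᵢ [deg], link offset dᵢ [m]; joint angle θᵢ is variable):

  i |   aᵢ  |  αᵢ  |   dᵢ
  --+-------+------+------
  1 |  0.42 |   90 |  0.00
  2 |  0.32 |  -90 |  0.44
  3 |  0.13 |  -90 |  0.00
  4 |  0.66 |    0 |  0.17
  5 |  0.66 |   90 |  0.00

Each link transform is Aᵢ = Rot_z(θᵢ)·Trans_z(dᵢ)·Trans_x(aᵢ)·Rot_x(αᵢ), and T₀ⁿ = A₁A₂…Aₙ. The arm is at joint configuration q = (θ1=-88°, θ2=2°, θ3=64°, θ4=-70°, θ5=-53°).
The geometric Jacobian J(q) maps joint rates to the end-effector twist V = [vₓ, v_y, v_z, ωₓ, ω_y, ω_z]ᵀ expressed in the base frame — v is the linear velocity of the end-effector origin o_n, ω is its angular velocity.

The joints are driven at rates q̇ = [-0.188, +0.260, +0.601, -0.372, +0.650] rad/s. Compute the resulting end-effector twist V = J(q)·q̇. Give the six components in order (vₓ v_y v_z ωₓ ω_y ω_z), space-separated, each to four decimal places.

-0.2801 0.4491 0.2135 -0.1475 0.2657 0.4039

o_n = [-0.3496, -0.5570, 1.1788]
J₁: ẑ×o_n = [0.5570, -0.3496, 0.0000], ω = ẑ
J2: z=[-0.9994, -0.0349, 0.0000] o=[0.0147, -0.4197, 0.0000] → [-0.0411, 1.1781, 0.1245, -0.9994, -0.0349, 0.0000]
J3: z=[-0.0012, 0.0349, 0.9994] o=[-0.4139, -0.7547, 0.0112] → [-0.1568, 0.0657, -0.0025, -0.0012, 0.0349, 0.9994]
J4: z=[0.4068, 0.9130, -0.0314] o=[-0.2952, -0.8076, 0.0132] → [1.0721, -0.4724, 0.1516, 0.4068, 0.9130, -0.0314]
J5: z=[0.4068, 0.9130, -0.0314] o=[-0.0205, -0.7225, 0.6311] → [0.5052, -0.2125, 0.3677, 0.4068, 0.9130, -0.0314]
V = J·q̇ = [-0.2801, 0.4491, 0.2135, -0.1475, 0.2657, 0.4039]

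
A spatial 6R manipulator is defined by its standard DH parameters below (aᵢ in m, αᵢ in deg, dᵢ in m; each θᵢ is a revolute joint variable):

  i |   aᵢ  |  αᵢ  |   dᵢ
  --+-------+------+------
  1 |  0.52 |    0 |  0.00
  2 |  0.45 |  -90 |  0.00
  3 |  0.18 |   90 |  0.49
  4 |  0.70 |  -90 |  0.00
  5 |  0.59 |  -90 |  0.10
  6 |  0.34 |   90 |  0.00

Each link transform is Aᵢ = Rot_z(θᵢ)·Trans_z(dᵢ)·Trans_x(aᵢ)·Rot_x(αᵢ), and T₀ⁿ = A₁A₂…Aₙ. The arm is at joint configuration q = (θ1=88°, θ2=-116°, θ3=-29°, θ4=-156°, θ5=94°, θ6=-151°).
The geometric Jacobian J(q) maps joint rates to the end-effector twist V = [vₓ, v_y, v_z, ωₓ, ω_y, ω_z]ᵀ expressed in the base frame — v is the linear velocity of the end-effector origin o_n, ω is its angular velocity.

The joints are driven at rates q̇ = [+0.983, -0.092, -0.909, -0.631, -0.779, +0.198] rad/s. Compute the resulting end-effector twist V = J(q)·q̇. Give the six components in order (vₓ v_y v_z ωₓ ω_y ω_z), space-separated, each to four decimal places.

-0.3169 0.4197 -0.4252 0.1039 -0.1878 0.2851

o_n = [0.2699, 0.3537, -0.4168]
J₁: ẑ×o_n = [-0.3537, 0.2699, 0.0000], ω = ẑ
J2: z=[0.0000, 0.0000, 1.0000] o=[0.0181, 0.5197, 0.0000] → [0.1660, 0.2517, -0.0000, 0.0000, 0.0000, 1.0000]
J3: z=[0.4695, 0.8829, 0.0000] o=[0.4155, 0.3084, 0.0000] → [-0.3680, 0.1957, 0.1498, 0.4695, 0.8829, 0.0000]
J4: z=[-0.4281, 0.2276, 0.8746] o=[0.7845, 0.6672, 0.0873] → [0.1594, -0.6659, 0.2513, -0.4281, 0.2276, 0.8746]
J5: z=[-0.1148, -0.9736, 0.1972] o=[0.1570, 0.6783, -0.2228] → [0.2529, -0.0000, 0.1471, -0.1148, -0.9736, 0.1972]
J6: z=[0.8644, -0.0001, 0.5028] o=[0.4344, 0.4464, -0.6996] → [0.0466, -0.3271, -0.0801, 0.8644, -0.0001, 0.5028]
V = J·q̇ = [-0.3169, 0.4197, -0.4252, 0.1039, -0.1878, 0.2851]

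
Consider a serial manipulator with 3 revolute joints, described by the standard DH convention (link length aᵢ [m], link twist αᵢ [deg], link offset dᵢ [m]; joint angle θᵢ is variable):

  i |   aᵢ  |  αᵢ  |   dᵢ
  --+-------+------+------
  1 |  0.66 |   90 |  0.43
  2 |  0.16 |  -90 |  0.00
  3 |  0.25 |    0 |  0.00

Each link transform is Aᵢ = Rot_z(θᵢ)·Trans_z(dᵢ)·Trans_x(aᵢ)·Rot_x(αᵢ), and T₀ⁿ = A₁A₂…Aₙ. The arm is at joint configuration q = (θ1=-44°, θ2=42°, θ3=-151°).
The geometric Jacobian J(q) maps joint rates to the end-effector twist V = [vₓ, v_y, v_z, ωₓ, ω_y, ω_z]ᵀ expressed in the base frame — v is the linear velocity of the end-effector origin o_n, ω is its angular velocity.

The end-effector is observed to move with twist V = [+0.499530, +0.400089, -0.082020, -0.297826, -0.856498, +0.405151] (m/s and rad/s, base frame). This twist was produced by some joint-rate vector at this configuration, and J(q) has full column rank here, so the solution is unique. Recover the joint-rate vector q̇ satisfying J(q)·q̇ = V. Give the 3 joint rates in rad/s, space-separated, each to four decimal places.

o_n = [0.3592, -0.5154, 0.3908]
J₁: ẑ×o_n = [0.5154, 0.3592, -0.0000], ω = ẑ
J2: z=[-0.6947, -0.7193, 0.0000] o=[0.4748, -0.4585, 0.4300] → [0.0282, -0.0273, -0.0436, -0.6947, -0.7193, 0.0000]
J3: z=[-0.4813, 0.4648, 0.7431] o=[0.5603, -0.5411, 0.5371] → [-0.0871, -0.2199, 0.0811, -0.4813, 0.4648, 0.7431]
q̇ = J⁺·V = [0.8280, 0.8230, -0.5690]

0.8280 0.8230 -0.5690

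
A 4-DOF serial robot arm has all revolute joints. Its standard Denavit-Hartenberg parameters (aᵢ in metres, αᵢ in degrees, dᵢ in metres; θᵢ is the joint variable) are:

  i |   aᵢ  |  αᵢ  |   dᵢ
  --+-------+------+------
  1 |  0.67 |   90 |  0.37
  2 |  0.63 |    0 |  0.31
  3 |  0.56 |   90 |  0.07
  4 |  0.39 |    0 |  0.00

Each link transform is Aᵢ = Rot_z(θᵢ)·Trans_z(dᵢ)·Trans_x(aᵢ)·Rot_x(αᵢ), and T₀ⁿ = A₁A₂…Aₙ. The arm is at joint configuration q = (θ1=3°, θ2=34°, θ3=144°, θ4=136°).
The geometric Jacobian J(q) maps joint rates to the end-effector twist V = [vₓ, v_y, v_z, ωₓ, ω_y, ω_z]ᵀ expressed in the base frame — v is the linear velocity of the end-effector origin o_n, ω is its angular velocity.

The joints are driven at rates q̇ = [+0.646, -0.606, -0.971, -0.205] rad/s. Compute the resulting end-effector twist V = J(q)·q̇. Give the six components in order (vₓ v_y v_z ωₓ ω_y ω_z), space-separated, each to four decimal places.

0.5652 0.5626 0.1259 -0.0897 1.5745 0.4411

o_n = [0.9458, -0.6022, 0.7320]
J₁: ẑ×o_n = [0.6022, 0.9458, -0.0000], ω = ẑ
J2: z=[0.0523, -0.9986, 0.0000] o=[0.6691, 0.0351, 0.3700] → [-0.3615, -0.0189, 0.2430, 0.0523, -0.9986, 0.0000]
J3: z=[0.0523, -0.9986, 0.0000] o=[1.2069, -0.2472, 0.7223] → [-0.0097, -0.0005, -0.2793, 0.0523, -0.9986, 0.0000]
J4: z=[0.0349, 0.0018, 0.9994] o=[0.6517, -0.3464, 0.7418] → [0.2557, 0.2943, -0.0095, 0.0349, 0.0018, 0.9994]
V = J·q̇ = [0.5652, 0.5626, 0.1259, -0.0897, 1.5745, 0.4411]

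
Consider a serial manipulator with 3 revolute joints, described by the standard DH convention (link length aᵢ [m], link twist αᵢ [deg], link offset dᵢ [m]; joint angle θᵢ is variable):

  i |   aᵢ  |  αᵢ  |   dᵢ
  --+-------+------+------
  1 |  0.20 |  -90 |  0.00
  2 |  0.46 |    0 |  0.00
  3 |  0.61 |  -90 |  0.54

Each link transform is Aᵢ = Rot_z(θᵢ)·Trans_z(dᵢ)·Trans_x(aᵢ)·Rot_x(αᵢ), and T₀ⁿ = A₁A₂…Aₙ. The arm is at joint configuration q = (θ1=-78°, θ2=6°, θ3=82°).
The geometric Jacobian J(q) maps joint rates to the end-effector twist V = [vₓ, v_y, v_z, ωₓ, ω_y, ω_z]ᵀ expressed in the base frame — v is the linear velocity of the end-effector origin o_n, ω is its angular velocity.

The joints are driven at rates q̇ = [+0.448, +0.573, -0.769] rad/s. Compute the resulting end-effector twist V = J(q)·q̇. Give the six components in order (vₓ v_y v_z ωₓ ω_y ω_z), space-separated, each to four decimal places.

0.2663 0.2099 -0.2580 -0.1917 -0.0408 0.4480

o_n = [0.6693, -0.5517, -0.6577]
J₁: ẑ×o_n = [0.5517, 0.6693, -0.0000], ω = ẑ
J2: z=[0.9781, 0.2079, 0.0000] o=[0.0416, -0.1956, 0.0000] → [-0.1367, 0.6433, -0.4788, 0.9781, 0.2079, 0.0000]
J3: z=[0.9781, 0.2079, 0.0000] o=[0.1367, -0.6431, -0.0481] → [-0.1267, 0.5963, -0.0213, 0.9781, 0.2079, 0.0000]
V = J·q̇ = [0.2663, 0.2099, -0.2580, -0.1917, -0.0408, 0.4480]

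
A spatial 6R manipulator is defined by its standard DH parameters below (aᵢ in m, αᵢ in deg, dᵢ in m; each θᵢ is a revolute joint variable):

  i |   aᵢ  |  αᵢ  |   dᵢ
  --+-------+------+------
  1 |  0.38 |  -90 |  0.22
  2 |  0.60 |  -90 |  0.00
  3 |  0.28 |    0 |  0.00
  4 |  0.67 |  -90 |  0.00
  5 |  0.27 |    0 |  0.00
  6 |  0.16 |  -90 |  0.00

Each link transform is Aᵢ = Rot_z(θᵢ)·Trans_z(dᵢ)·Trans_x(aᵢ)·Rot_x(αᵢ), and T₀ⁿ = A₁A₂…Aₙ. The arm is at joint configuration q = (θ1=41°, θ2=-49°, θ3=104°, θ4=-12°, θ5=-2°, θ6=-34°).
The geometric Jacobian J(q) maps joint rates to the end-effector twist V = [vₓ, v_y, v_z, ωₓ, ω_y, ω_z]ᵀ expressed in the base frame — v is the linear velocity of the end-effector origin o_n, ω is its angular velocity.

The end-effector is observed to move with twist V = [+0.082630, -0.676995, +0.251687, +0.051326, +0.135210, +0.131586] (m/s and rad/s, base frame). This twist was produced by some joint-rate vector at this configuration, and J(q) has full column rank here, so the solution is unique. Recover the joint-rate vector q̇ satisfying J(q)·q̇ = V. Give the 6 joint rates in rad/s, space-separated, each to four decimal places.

-0.7680 0.0950 -0.3460 -0.1480 -0.6590 -0.1040

o_n = [1.4701, -0.4980, 0.5257]
J₁: ẑ×o_n = [0.4980, 1.4701, -0.0000], ω = ẑ
J2: z=[-0.6561, 0.7547, 0.0000] o=[0.2868, 0.2493, 0.2200] → [0.2307, 0.2005, -0.4028, -0.6561, 0.7547, 0.0000]
J3: z=[0.5696, 0.4951, -0.6561] o=[0.5839, 0.5076, 0.6728] → [-0.7326, -0.4976, -1.0115, 0.5696, 0.4951, -0.6561]
J4: z=[0.5696, 0.4951, -0.6561] o=[0.7286, 0.2734, 0.6217] → [-0.5536, -0.4318, -0.8065, 0.5696, 0.4951, -0.6561]
J5: z=[-0.5177, -0.4038, -0.7542] o=[1.1563, -0.2421, 0.6041] → [-0.1614, -0.2773, 0.2592, -0.5177, -0.4038, -0.7542]
J6: z=[-0.5177, -0.4038, -0.7542] o=[1.3339, -0.4450, 0.5908] → [-0.0137, -0.1364, 0.0824, -0.5177, -0.4038, -0.7542]
q̇ = J⁺·V = [-0.7680, 0.0950, -0.3460, -0.1480, -0.6590, -0.1040]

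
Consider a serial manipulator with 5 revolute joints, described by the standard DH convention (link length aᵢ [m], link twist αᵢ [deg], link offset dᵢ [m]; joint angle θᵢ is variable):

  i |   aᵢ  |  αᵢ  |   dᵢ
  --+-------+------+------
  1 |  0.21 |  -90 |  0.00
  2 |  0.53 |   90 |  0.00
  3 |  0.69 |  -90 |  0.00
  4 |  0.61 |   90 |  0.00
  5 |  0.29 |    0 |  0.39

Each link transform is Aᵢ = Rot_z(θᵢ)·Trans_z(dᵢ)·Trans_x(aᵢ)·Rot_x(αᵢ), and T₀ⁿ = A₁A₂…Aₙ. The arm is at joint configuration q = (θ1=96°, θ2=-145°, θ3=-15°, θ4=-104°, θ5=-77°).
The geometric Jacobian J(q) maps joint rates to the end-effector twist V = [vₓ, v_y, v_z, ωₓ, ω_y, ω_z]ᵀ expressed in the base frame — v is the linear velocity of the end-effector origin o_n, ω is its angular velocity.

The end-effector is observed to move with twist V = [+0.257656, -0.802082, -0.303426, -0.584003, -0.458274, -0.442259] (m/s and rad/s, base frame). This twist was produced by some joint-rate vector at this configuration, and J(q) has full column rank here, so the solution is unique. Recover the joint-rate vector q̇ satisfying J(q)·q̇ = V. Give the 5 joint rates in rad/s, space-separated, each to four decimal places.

o_n = [0.3727, -0.5674, -0.1152]
J₁: ẑ×o_n = [0.5674, 0.3727, -0.0000], ω = ẑ
J2: z=[-0.9945, -0.1045, 0.0000] o=[-0.0220, 0.2088, 0.0000] → [0.0120, -0.1146, 0.8132, -0.9945, -0.1045, 0.0000]
J3: z=[0.0600, -0.5704, -0.8192] o=[0.0234, -0.2229, 0.3040] → [-0.0430, -0.2609, 0.1786, 0.0600, -0.5704, -0.8192]
J4: z=[-0.9385, -0.3118, 0.1485] o=[0.2581, -0.7472, 0.6863] → [0.2232, -0.7352, -0.1331, -0.9385, -0.3118, 0.1485]
J5: z=[-0.3445, 0.8753, -0.3394] o=[0.2434, -0.9727, 0.1197] → [-0.0680, -0.1248, -0.2528, -0.3445, 0.8753, -0.3394]
q̇ = J⁺·V = [0.2060, -0.3150, 0.8300, 0.8990, 0.3000]

0.2060 -0.3150 0.8300 0.8990 0.3000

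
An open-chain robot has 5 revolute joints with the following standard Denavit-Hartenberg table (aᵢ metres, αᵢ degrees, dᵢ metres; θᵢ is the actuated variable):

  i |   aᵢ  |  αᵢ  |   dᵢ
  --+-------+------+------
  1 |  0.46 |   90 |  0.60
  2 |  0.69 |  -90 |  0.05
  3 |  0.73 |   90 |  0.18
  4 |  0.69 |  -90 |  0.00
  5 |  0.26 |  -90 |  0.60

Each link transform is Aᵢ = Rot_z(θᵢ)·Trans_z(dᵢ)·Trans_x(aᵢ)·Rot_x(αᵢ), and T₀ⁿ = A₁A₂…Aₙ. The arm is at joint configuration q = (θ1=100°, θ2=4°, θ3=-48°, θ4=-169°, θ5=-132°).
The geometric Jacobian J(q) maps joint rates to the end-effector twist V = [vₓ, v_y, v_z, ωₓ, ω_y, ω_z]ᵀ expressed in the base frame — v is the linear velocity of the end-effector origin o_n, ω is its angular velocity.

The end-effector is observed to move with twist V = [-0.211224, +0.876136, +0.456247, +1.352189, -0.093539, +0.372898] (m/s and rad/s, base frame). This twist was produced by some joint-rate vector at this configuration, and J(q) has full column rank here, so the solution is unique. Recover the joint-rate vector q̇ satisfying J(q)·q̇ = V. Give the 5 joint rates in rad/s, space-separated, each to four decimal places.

o_n = [0.2040, 1.3216, 0.1477]
J₁: ẑ×o_n = [-1.3216, 0.2040, 0.0000], ω = ẑ
J2: z=[0.9848, 0.1736, 0.0000] o=[-0.0799, 0.4530, 0.6000] → [-0.0785, 0.4454, 0.8061, 0.9848, 0.1736, 0.0000]
J3: z=[0.0121, -0.0687, 0.9976] o=[-0.1502, 1.1396, 0.6481] → [-0.1472, 0.3594, 0.0265, 0.0121, -0.0687, 0.9976]
J4: z=[0.7877, -0.6139, -0.0518] o=[0.3017, 1.7013, 0.8618] → [0.4187, 0.5675, -0.3590, 0.7877, -0.6139, -0.0518]
J5: z=[0.1056, 0.2175, -0.9703] o=[-0.1171, 1.1777, 0.6988] → [0.0198, -0.2534, -0.0546, 0.1056, 0.2175, -0.9703]
q̇ = J⁺·V = [0.1900, 0.8340, 0.9670, 0.5550, 0.7760]

0.1900 0.8340 0.9670 0.5550 0.7760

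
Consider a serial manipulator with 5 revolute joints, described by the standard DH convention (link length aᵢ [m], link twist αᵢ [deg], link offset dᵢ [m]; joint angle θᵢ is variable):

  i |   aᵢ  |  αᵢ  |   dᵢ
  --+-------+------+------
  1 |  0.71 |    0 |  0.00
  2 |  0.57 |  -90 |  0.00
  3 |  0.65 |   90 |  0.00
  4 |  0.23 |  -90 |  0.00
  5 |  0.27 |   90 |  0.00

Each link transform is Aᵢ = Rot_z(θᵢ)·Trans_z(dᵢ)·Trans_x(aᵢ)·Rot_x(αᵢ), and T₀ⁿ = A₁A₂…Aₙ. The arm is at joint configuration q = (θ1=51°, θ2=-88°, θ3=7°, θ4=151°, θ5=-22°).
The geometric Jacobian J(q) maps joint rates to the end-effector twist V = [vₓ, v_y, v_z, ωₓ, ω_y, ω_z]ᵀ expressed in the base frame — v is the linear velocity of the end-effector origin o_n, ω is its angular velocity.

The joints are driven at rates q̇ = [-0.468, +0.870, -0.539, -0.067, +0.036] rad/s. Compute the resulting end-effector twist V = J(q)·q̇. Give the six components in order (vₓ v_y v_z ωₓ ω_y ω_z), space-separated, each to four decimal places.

o_n = [1.2343, 0.2500, 0.0724]
J₁: ẑ×o_n = [-0.2500, 1.2343, 0.0000], ω = ẑ
J2: z=[0.0000, 0.0000, 1.0000] o=[0.4468, 0.5518, 0.0000] → [0.3018, 0.7874, -0.0000, 0.0000, 0.0000, 1.0000]
J3: z=[0.6018, 0.7986, 0.0000] o=[0.9020, 0.2087, 0.0000] → [0.0578, -0.0436, -0.2405, 0.6018, 0.7986, 0.0000]
J4: z=[0.0973, -0.0733, 0.9925] o=[1.4173, -0.1795, -0.0792] → [-0.4374, -0.1964, 0.0284, 0.0973, -0.0733, 0.9925]
J5: z=[-0.9107, -0.4089, 0.0591] o=[1.3249, 0.0297, -0.0547] → [-0.0650, 0.1104, -0.2377, -0.9107, -0.4089, 0.0591]
V = J·q̇ = [0.3754, 0.1480, 0.1192, -0.3637, -0.4403, 0.3376]

0.3754 0.1480 0.1192 -0.3637 -0.4403 0.3376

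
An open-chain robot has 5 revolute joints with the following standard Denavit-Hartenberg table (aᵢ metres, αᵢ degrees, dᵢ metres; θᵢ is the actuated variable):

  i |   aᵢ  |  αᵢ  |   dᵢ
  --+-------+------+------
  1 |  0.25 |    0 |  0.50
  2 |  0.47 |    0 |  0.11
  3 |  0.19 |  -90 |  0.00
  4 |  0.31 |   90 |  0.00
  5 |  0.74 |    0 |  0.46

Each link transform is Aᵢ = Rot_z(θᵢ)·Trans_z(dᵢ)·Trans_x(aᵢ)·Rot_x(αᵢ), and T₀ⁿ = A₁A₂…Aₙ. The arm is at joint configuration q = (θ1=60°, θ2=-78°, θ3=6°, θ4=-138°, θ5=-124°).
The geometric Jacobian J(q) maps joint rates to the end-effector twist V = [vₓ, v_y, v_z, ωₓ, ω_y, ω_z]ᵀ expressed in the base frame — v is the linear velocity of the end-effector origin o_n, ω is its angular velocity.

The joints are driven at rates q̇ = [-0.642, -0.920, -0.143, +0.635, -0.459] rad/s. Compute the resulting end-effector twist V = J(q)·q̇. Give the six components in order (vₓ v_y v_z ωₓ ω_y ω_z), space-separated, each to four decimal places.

-1.1079 -0.2966 -0.0420 0.4324 0.5573 -1.3639

o_n = [0.4047, -0.5204, 0.1987]
J₁: ẑ×o_n = [0.5204, 0.4047, -0.0000], ω = ẑ
J2: z=[0.0000, 0.0000, 1.0000] o=[0.1250, 0.2165, 0.5000] → [0.7369, 0.2797, -0.0000, 0.0000, 0.0000, 1.0000]
J3: z=[0.0000, 0.0000, 1.0000] o=[0.5720, 0.0713, 0.6100] → [0.5916, -0.1673, 0.0000, 0.0000, 0.0000, 1.0000]
J4: z=[0.2079, 0.9781, 0.0000] o=[0.7578, 0.0318, 0.6100] → [-0.4023, 0.0855, 0.2307, 0.2079, 0.9781, 0.0000]
J5: z=[-0.6545, 0.1391, -0.7431] o=[0.5325, 0.0797, 0.8174] → [-0.5320, -0.3100, 0.4105, -0.6545, 0.1391, -0.7431]
V = J·q̇ = [-1.1079, -0.2966, -0.0420, 0.4324, 0.5573, -1.3639]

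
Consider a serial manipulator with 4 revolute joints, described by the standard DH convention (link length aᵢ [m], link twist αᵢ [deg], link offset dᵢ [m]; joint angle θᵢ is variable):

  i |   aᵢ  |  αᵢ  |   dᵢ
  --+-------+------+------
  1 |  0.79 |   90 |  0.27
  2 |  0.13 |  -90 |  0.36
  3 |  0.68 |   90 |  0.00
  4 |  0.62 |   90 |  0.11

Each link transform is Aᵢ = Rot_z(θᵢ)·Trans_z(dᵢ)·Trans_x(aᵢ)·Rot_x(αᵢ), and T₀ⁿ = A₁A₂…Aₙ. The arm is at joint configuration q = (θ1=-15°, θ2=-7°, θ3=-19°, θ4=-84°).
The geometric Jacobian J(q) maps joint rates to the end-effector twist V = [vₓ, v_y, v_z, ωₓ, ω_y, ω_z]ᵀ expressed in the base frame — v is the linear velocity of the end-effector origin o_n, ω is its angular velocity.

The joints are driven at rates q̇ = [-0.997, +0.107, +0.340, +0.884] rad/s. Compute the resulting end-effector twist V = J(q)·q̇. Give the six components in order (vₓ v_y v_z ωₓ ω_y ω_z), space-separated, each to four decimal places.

o_n = [1.2731, -1.0725, -0.4393]
J₁: ẑ×o_n = [1.0725, 1.2731, -0.0000], ω = ẑ
J2: z=[-0.2588, -0.9659, 0.0000] o=[0.7631, -0.2045, 0.2700] → [0.6851, -0.1836, 0.7173, -0.2588, -0.9659, 0.0000]
J3: z=[0.1177, -0.0315, 0.9925] o=[0.7945, -0.5856, 0.2542] → [0.5052, 0.5566, -0.0422, 0.1177, -0.0315, 0.9925]
J4: z=[-0.5568, -0.8297, 0.0397] o=[1.3537, -0.9646, 0.1758] → [0.5146, -0.3457, -0.0067, -0.5568, -0.8297, 0.0397]
V = J·q̇ = [-0.3693, -1.4053, 0.0564, -0.4799, -0.8475, -0.6245]

-0.3693 -1.4053 0.0564 -0.4799 -0.8475 -0.6245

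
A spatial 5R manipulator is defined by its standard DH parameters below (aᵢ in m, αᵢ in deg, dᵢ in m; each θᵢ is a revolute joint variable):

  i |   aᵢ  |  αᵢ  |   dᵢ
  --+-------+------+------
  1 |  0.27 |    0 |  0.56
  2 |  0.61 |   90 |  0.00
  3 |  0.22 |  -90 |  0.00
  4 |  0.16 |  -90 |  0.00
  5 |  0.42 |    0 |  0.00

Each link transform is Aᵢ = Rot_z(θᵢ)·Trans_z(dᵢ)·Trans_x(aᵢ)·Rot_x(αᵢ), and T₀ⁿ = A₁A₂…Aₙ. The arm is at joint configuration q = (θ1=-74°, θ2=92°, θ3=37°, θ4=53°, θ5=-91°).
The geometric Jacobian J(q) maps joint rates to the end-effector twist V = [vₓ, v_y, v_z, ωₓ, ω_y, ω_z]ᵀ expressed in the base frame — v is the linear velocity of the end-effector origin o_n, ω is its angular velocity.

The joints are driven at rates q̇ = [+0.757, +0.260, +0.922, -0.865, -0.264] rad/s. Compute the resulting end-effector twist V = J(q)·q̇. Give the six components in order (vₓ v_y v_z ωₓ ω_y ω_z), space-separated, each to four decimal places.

o_n = [0.6134, 0.0438, 1.0831]
J₁: ẑ×o_n = [-0.0438, 0.6134, 0.0000], ω = ẑ
J2: z=[0.0000, 0.0000, 1.0000] o=[0.0744, -0.2595, 0.5600] → [-0.3033, 0.5390, 0.0000, 0.0000, 0.0000, 1.0000]
J3: z=[0.3090, -0.9511, 0.0000] o=[0.6546, -0.0710, 0.5600] → [-0.4975, -0.1616, -0.0036, 0.3090, -0.9511, 0.0000]
J4: z=[-0.5724, -0.1860, 0.7986] o=[0.8217, -0.0167, 0.6924] → [-0.1210, 0.0573, -0.0734, -0.5724, -0.1860, 0.7986]
J5: z=[-0.7926, 0.3753, -0.4806] o=[0.8553, 0.1285, 0.7503] → [0.0841, 0.3800, 0.1579, -0.7926, 0.3753, -0.4806]
V = J·q̇ = [-0.4882, 0.3056, 0.0184, 0.9892, -0.8151, 0.4531]

-0.4882 0.3056 0.0184 0.9892 -0.8151 0.4531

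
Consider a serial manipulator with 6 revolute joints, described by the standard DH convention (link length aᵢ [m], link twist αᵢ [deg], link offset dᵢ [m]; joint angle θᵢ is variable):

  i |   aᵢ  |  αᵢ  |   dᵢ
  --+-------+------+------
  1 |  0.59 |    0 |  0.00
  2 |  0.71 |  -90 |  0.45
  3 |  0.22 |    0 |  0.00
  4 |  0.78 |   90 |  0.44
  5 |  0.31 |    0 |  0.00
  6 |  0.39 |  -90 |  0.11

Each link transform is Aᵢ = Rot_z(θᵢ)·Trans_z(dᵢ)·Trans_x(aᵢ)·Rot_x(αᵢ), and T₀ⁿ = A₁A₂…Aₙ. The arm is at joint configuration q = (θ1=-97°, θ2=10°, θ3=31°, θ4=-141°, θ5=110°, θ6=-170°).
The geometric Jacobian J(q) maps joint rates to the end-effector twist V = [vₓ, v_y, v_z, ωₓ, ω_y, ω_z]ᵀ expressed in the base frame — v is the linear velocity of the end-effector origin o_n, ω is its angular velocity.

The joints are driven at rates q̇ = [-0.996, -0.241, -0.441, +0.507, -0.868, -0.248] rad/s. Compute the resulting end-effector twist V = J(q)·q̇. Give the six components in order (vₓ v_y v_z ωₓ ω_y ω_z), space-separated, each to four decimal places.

-1.2909 -0.5970 -0.0070 0.1208 -1.0438 -0.8553

o_n = [0.3472, -1.0623, 1.1156]
J₁: ẑ×o_n = [1.0623, 0.3472, -0.0000], ω = ẑ
J2: z=[0.0000, 0.0000, 1.0000] o=[-0.0719, -0.5856, 0.0000] → [0.4767, 0.4191, -0.0000, 0.0000, 0.0000, 1.0000]
J3: z=[0.9986, 0.0523, 0.0000] o=[-0.0347, -1.2946, 0.4500] → [0.0348, -0.6647, 0.2120, 0.9986, 0.0523, 0.0000]
J4: z=[0.9986, 0.0523, 0.0000] o=[-0.0249, -1.4829, 0.3367] → [0.0408, -0.7779, 0.4006, 0.9986, 0.0523, 0.0000]
J5: z=[-0.0492, 0.9384, -0.3420] o=[0.4006, -1.1935, 1.0697] → [0.0880, 0.0205, 0.0436, -0.0492, 0.9384, -0.3420]
J6: z=[-0.0492, 0.9384, -0.3420] o=[0.6934, -1.2145, 0.9700] → [0.1887, 0.1256, 0.3174, -0.0492, 0.9384, -0.3420]
V = J·q̇ = [-1.2909, -0.5970, -0.0070, 0.1208, -1.0438, -0.8553]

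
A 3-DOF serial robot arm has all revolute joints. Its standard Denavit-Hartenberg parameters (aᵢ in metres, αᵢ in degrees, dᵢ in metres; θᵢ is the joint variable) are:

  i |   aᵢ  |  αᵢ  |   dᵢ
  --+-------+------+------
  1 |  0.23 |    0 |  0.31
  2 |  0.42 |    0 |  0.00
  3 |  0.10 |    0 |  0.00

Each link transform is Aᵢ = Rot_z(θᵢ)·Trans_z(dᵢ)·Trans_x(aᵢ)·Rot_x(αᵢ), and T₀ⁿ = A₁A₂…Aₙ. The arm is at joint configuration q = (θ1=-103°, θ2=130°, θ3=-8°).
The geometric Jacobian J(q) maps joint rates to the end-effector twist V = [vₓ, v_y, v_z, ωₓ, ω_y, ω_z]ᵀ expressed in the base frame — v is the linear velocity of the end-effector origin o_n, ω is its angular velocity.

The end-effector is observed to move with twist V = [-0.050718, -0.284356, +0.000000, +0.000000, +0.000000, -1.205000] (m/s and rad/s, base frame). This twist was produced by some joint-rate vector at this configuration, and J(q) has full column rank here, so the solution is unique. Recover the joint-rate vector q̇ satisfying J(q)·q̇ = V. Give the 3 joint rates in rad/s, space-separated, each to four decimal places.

-0.8940 0.3150 -0.6260

o_n = [0.4170, -0.0009, 0.3100]
J₁: ẑ×o_n = [0.0009, 0.4170, -0.0000], ω = ẑ
J2: z=[0.0000, 0.0000, 1.0000] o=[-0.0517, -0.2241, 0.3100] → [-0.2232, 0.4688, 0.0000, 0.0000, 0.0000, 1.0000]
J3: z=[0.0000, 0.0000, 1.0000] o=[0.3225, -0.0334, 0.3100] → [-0.0326, 0.0946, 0.0000, 0.0000, 0.0000, 1.0000]
q̇ = J⁺·V = [-0.8940, 0.3150, -0.6260]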